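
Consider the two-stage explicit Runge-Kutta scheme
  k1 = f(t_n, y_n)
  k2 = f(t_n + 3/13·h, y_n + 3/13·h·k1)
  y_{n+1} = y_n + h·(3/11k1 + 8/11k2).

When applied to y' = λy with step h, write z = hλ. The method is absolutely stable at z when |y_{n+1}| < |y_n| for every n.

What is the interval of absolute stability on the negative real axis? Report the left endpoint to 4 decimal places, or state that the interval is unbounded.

(-5.9583, 0).

Test eqn y'=λy, z=hλ:
  k1=λy_n ⇒ h·k1=z·y_n;  k2=λ(1+3/13z)y_n ⇒ h·k2=z(1+3/13z)y_n
  y_{n+1}/y_n = 1 + 3/11z + 8/11z(1+3/13z) = 1 + z + 24/143z²
  Hence R(z) = 1 + z + 24/143z².

Boundary: |R(x)|=1, x<0.
x=-1.79: |R|=0.2522
R=1: x+24/143x²=0 ⇒ x=−143/24=-5.9583; min R=1−1/(4·24/143)=-0.4896>−1
Confirm numerically:
  x=-5.908: |R|=0.95009 <1
  x=-5.306: |R|=0.41909 <1
  x=-3.564: |R|=0.43218 <1
  x=-6.379: |R|=1.45037 >1
  x=-6.327: |R|=1.39148 >1
  x=-6.137: |R|=1.18402 >1
Interval (-5.9583, 0).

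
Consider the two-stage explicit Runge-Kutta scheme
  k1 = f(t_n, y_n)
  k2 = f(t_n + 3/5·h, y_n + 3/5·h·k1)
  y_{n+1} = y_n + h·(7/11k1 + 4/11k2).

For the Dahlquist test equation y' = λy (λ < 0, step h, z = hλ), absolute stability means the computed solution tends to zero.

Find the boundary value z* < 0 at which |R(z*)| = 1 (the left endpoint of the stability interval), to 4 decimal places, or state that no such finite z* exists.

Test eqn y'=λy, z=hλ:
  k1=λy_n ⇒ h·k1=z·y_n;  k2=λ(1+3/5z)y_n ⇒ h·k2=z(1+3/5z)y_n
  y_{n+1}/y_n = 1 + 7/11z + 4/11z(1+3/5z) = 1 + z + 12/55z²
  ⇒ R(z) = 1 + z + 12/55z².

Find x<0 with |R(x)|<1.
x=-0.52: |R|=0.5390
R=1: x+12/55x²=0 ⇒ x=−55/12=-4.5833; min R=1−1/(4·12/55)=-0.1458>−1
Confirm numerically:
  x=-3.703: |R|=0.28875 <1
  x=-3.024: |R|=0.02882 <1
  x=-2.665: |R|=0.11542 <1
  x=-2.340: |R|=0.14532 <1
  x=-4.808: |R|=1.23568 >1
  x=-4.699: |R|=1.11859 >1
Stable set (-4.5833, 0).

left endpoint -4.5833.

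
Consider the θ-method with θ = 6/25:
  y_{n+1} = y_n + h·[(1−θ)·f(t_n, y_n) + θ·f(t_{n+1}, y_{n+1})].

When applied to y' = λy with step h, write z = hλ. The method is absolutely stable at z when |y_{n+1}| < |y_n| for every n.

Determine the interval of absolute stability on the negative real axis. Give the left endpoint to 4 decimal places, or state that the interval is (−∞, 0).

With y'=λy (z=hλ):
  y_{n+1} = y_n + z·[19/25·y_n + 6/25·y_{n+1}] ⇒ (1 − 6/25z)y_{n+1} = (1 + 19/25z)y_n
  so R(z) = (1 + 19/25z)/(1 − 6/25z).

Boundary: |R(x)|=1, x<0.
x=-1.02: |R|=0.1806
R=−1: 1+19/25x = −1+6/25x ⇒ -13/25x=2 ⇒ x=2/(-13/25)=-3.8462
Confirm numerically:
  x=-2.904: |R|=0.71130 <1
  x=-2.441: |R|=0.53925 <1
  x=-2.251: |R|=0.46146 <1
  x=-4.347: |R|=1.12746 >1
  x=-4.183: |R|=1.08741 >1
  x=-4.138: |R|=1.07614 >1
So |R|<1 on (-3.8462, 0).

(-3.8462, 0).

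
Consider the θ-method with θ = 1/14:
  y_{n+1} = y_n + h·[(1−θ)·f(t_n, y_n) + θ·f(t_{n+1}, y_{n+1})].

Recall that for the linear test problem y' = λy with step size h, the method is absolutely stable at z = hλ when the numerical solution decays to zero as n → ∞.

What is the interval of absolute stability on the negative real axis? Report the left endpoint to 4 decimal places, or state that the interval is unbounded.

(-2.3333, 0).

With y'=λy (z=hλ):
  y_{n+1} = y_n + z·[13/14·y_n + 1/14·y_{n+1}] ⇒ (1 − 1/14z)y_{n+1} = (1 + 13/14z)y_n
  so R(z) = (1 + 13/14z)/(1 − 1/14z).

Find x<0 with |R(x)|<1.
x=-0.4: |R|=0.6111
R=−1: 1+13/14x = −1+1/14x ⇒ -6/7x=2 ⇒ x=2/(-6/7)=-2.3333
Confirm numerically:
  x=-1.309: |R|=0.19707 <1
  x=-1.243: |R|=0.14164 <1
  x=-1.140: |R|=0.05416 <1
  x=-0.977: |R|=0.08673 <1
  x=-2.524: |R|=1.13847 >1
  x=-2.409: |R|=1.05534 >1
Stable set (-2.3333, 0).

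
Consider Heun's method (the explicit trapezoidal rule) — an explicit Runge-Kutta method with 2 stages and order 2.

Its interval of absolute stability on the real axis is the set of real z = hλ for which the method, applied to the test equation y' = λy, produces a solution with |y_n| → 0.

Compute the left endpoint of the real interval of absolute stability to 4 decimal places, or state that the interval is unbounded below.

z* = -2.0000.

Test eqn y'=λy, z=hλ:
  order 2, 2-stage ⇒ R(z)=1+z+z^2/2
  (e.g. R(-1.1)=0.50500, |R|=0.50500)

Find x<0 with |R(x)|<1.
x=-1.1: |R|=0.5050
|R(-2.07)|=1.0724 |R(-1.64)|=0.7048 |R(-0.91)|=0.5041
Bisect:
  x_lo=-2.7410 |R|=2.0155  x_hi=-0.1360 |R|=0.8732
  mid=-1.43850 |R|=0.59614 →hi
  mid=-2.08974 |R|=1.09376 →lo
  mid=-1.76412 |R|=0.79194 →hi
  mid=-1.92693 |R|=0.92960 →hi
  mid=-2.00833 |R|=1.00837 →lo
  mid=-1.96763 |R|=0.96815 →hi
  mid=-1.98798 |R|=0.98805 →hi
  mid=-1.99816 |R|=0.99816 →hi
  mid=-2.00324 |R|=1.00325 →lo
  mid=-2.00070 |R|=1.00070 →lo
  ...
  [-2.00006,-1.99990] ⇒ x*=-2.0000
So |R|<1 on (-2.0000, 0).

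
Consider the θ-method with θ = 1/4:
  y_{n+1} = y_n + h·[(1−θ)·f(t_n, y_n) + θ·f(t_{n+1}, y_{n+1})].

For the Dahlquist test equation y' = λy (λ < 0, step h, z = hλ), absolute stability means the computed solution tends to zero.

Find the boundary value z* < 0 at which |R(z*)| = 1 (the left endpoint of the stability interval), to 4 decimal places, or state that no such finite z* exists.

Test eqn y'=λy, z=hλ:
  y_{n+1} = y_n + z·[3/4·y_n + 1/4·y_{n+1}] ⇒ (1 − 1/4z)y_{n+1} = (1 + 3/4z)y_n
  so R(z) = (1 + 3/4z)/(1 − 1/4z).

Solve |R(x)|<1 on ℝ⁻.
x=-1.49: |R|=0.0856
R=−1: 1+3/4x = −1+1/4x ⇒ -1/2x=2 ⇒ x=2/(-1/2)=-4.0000
Confirm numerically:
  x=-3.890: |R|=0.97212 <1
  x=-2.522: |R|=0.54676 <1
  x=-2.357: |R|=0.48309 <1
  x=-1.629: |R|=0.15758 <1
  x=-4.321: |R|=1.07715 >1
  x=-4.083: |R|=1.02054 >1
Interval (-4.0000, 0).

left endpoint -4.0000.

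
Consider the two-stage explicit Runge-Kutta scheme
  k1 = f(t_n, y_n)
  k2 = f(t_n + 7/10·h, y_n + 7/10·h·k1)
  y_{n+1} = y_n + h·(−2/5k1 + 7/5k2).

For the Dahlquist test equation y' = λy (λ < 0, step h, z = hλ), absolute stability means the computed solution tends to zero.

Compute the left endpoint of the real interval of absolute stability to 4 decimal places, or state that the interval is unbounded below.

z* = -1.0204.

On y'=λy, z=hλ:
  k1=λy_n ⇒ h·k1=z·y_n;  k2=λ(1+7/10z)y_n ⇒ h·k2=z(1+7/10z)y_n
  y_{n+1}/y_n = 1 − 2/5z + 7/5z(1+7/10z) = 1 + z + 49/50z²
  ⇒ R(z) = 1 + z + 49/50z².

Boundary: |R(x)|=1, x<0.
x=-1.34: |R|=1.4197
R=1: x+49/50x²=0 ⇒ x=−50/49=-1.0204; min R=1−1/(4·49/50)=0.7449>−1
Confirm numerically:
  x=-0.640: |R|=0.76141 <1
  x=-0.544: |R|=0.74602 <1
  x=-0.482: |R|=0.74568 <1
  x=-1.361: |R|=1.45427 >1
  x=-1.267: |R|=1.30618 >1
So |R|<1 on (-1.0204, 0).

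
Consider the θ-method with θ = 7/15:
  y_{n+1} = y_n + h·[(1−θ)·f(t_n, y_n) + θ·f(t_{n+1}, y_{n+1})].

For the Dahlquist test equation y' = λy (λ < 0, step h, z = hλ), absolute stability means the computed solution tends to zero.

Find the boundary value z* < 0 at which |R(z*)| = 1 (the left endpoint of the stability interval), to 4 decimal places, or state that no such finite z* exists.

left endpoint -30.0000.

With y'=λy (z=hλ):
  y_{n+1} = y_n + z·[8/15·y_n + 7/15·y_{n+1}] ⇒ (1 − 7/15z)y_{n+1} = (1 + 8/15z)y_n
  Hence R(z) = (1 + 8/15z)/(1 − 7/15z).

Need |R(x)|<1, x<0.
x=-1.5: |R|=0.1176
R=−1: 1+8/15x = −1+7/15x ⇒ -1/15x=2 ⇒ x=2/(-1/15)=-30.0000
Confirm numerically:
  x=-27.009: |R|=0.98534 <1
  x=-20.474: |R|=0.93983 <1
  x=-13.074: |R|=0.84110 <1
  x=-30.567: |R|=1.00248 >1
  x=-30.163: |R|=1.00072 >1
  x=-30.123: |R|=1.00054 >1
Interval (-30.0000, 0).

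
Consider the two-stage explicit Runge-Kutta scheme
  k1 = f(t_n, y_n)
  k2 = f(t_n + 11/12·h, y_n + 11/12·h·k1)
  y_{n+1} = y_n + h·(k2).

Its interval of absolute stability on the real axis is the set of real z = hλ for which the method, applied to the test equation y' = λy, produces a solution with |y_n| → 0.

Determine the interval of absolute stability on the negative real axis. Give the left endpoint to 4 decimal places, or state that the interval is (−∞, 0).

With y'=λy (z=hλ):
  k1=λy_n ⇒ h·k1=z·y_n;  k2=λ(1+11/12z)y_n ⇒ h·k2=z(1+11/12z)y_n
  y_{n+1}/y_n = 1 + z(1+11/12z) = 1 + z + 11/12z²
  Hence R(z) = 1 + z + 11/12z².

Solve |R(x)|<1 on ℝ⁻.
x=-1.08: |R|=0.9892
R=1: x+11/12x²=0 ⇒ x=−12/11=-1.0909; min R=1−1/(4·11/12)=0.7273>−1
Confirm numerically:
  x=-1.015: |R|=0.92937 <1
  x=-0.812: |R|=0.79240 <1
  x=-0.672: |R|=0.74195 <1
  x=-0.443: |R|=0.73689 <1
  x=-1.280: |R|=1.22187 >1
  x=-1.129: |R|=1.03942 >1
Stable set (-1.0909, 0).

(-1.0909, 0).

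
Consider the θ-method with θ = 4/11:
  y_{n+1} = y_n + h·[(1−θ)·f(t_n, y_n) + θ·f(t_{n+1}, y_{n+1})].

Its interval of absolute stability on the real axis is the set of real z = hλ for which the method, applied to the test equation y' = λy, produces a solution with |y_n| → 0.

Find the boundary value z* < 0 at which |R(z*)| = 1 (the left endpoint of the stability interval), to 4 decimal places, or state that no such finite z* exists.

On y'=λy, z=hλ:
  y_{n+1} = y_n + z·[7/11·y_n + 4/11·y_{n+1}] ⇒ (1 − 4/11z)y_{n+1} = (1 + 7/11z)y_n
  R(z) = (1 + 7/11z)/(1 − 4/11z).

Need |R(x)|<1, x<0.
x=-0.86: |R|=0.3449
R=−1: 1+7/11x = −1+4/11x ⇒ -3/11x=2 ⇒ x=2/(-3/11)=-7.3333
Confirm numerically:
  x=-6.531: |R|=0.93516 <1
  x=-4.148: |R|=0.65367 <1
  x=-4.001: |R|=0.62980 <1
  x=-7.484: |R|=1.01104 >1
  x=-7.354: |R|=1.00153 >1
Stable set (-7.3333, 0).

z* = -7.3333.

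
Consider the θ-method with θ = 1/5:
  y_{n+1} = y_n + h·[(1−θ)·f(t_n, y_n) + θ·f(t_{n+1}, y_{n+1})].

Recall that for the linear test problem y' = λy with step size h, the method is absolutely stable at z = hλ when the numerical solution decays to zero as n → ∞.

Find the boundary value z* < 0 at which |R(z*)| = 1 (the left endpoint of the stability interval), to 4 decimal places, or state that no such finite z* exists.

On y'=λy, z=hλ:
  y_{n+1} = y_n + z·[4/5·y_n + 1/5·y_{n+1}] ⇒ (1 − 1/5z)y_{n+1} = (1 + 4/5z)y_n
  Hence R(z) = (1 + 4/5z)/(1 − 1/5z).

Need |R(x)|<1, x<0.
x=-1.18: |R|=0.0453
R=−1: 1+4/5x = −1+1/5x ⇒ -3/5x=2 ⇒ x=2/(-3/5)=-3.3333
Confirm numerically:
  x=-2.655: |R|=0.73416 <1
  x=-2.174: |R|=0.51519 <1
  x=-1.392: |R|=0.08886 <1
  x=-1.385: |R|=0.08457 <1
  x=-3.912: |R|=1.19479 >1
  x=-3.714: |R|=1.13105 >1
So |R|<1 on (-3.3333, 0).

z* = -3.3333.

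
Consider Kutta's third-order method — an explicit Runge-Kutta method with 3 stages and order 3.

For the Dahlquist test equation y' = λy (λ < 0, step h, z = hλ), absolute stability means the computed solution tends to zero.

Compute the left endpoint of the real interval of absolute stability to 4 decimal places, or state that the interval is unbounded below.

Test eqn y'=λy, z=hλ:
  order 3, 3-stage ⇒ R(z)=1+z+z^2/2+z^3/6
  (e.g. R(-0.56)=0.56753, |R|=0.56753)

Need |R(x)|<1, x<0.
x=-0.56: |R|=0.5675
|R(-2.28)|=0.6562 |R(-2.16)|=0.5068 |R(-1.42)|=0.1110
Bisect:
  x_lo=-3.0970 |R|=2.2520  x_hi=-0.3468 |R|=0.7064
  mid=-1.72189 |R|=0.09031 →hi
  mid=-2.40944 |R|=0.83803 →hi
  mid=-2.75322 |R|=1.44144 →lo
  mid=-2.58133 |R|=1.11637 →lo
  mid=-2.49538 |R|=0.97168 →hi
  mid=-2.53836 |R|=1.04261 →lo
  mid=-2.51687 |R|=1.00679 →lo
  mid=-2.50613 |R|=0.98915 →hi
  mid=-2.51150 |R|=0.99795 →hi
  ...
  [-2.51284,-2.51267] ⇒ x*=-2.5127
So |R|<1 on (-2.5127, 0).

left endpoint -2.5127.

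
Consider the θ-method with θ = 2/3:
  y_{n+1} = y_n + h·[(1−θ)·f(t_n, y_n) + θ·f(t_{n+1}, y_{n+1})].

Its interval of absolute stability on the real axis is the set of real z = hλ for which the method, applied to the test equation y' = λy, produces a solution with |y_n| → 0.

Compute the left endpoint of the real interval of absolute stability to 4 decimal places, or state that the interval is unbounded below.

unbounded; (−∞, 0).

With y'=λy (z=hλ):
  y_{n+1} = y_n + z·[1/3·y_n + 2/3·y_{n+1}] ⇒ (1 − 2/3z)y_{n+1} = (1 + 1/3z)y_n
  so R(z) = (1 + 1/3z)/(1 − 2/3z).

Need |R(x)|<1, x<0.
x=-1.57: |R|=0.2329
x=-2: |R|=0.1429
x=-10: |R|=0.3043
x=-100: |R|=0.4778
θ=2/3≥1/2 ⇒ |1+1/3x|<|1−2/3x| ∀x<0 ⇒ interval (−∞,0).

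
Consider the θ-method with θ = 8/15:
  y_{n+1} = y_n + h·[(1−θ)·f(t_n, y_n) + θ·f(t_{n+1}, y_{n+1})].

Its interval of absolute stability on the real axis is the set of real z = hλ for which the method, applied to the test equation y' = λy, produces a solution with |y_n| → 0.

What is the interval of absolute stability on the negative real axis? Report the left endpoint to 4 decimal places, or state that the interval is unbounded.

Test eqn y'=λy, z=hλ:
  y_{n+1} = y_n + z·[7/15·y_n + 8/15·y_{n+1}] ⇒ (1 − 8/15z)y_{n+1} = (1 + 7/15z)y_n
  R(z) = (1 + 7/15z)/(1 − 8/15z).

Need |R(x)|<1, x<0.
x=-1.3: |R|=0.2323
x=-2: |R|=0.0323
x=-10: |R|=0.5789
x=-100: |R|=0.8405
θ=8/15≥1/2 ⇒ |1+7/15x|<|1−8/15x| ∀x<0 ⇒ stable on all of ℝ⁻.

interval (−∞, 0).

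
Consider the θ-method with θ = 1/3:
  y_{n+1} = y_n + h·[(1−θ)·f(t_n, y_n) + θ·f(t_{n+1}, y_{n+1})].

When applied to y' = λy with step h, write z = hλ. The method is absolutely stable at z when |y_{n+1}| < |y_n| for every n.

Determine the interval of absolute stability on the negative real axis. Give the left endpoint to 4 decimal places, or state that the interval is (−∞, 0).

Test eqn y'=λy, z=hλ:
  y_{n+1} = y_n + z·[2/3·y_n + 1/3·y_{n+1}] ⇒ (1 − 1/3z)y_{n+1} = (1 + 2/3z)y_n
  R(z) = (1 + 2/3z)/(1 − 1/3z).

Solve |R(x)|<1 on ℝ⁻.
x=-0.44: |R|=0.6163
R=−1: 1+2/3x = −1+1/3x ⇒ -1/3x=2 ⇒ x=2/(-1/3)=-6.0000
Confirm numerically:
  x=-5.466: |R|=0.93692 <1
  x=-4.391: |R|=0.78230 <1
  x=-2.947: |R|=0.48663 <1
  x=-6.590: |R|=1.06152 >1
  x=-6.286: |R|=1.03080 >1
  x=-6.164: |R|=1.01790 >1
Interval (-6.0000, 0).

z∈(-6.0000,0).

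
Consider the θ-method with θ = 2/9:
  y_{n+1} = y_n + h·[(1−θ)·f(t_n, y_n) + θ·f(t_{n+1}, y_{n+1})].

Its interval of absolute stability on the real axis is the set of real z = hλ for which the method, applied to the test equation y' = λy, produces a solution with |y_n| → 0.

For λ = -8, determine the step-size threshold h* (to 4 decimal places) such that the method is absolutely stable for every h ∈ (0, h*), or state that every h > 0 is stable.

Set f=λy, z=hλ:
  y_{n+1} = y_n + z·[7/9·y_n + 2/9·y_{n+1}] ⇒ (1 − 2/9z)y_{n+1} = (1 + 7/9z)y_n
  Hence R(z) = (1 + 7/9z)/(1 − 2/9z).

Solve |R(x)|<1 on ℝ⁻.
x=-0.67: |R|=0.4168
R=−1: 1+7/9x = −1+2/9x ⇒ -5/9x=2 ⇒ x=2/(-5/9)=-3.6000
Confirm numerically:
  x=-3.338: |R|=0.91643 <1
  x=-1.998: |R|=0.38366 <1
  x=-1.652: |R|=0.20839 <1
  x=-4.110: |R|=1.14808 >1
  x=-3.790: |R|=1.05730 >1
Interval (-3.6000, 0).

(-3.6000,0); λ=-8 ⇒ h* = (18/5)/8 = 0.4500.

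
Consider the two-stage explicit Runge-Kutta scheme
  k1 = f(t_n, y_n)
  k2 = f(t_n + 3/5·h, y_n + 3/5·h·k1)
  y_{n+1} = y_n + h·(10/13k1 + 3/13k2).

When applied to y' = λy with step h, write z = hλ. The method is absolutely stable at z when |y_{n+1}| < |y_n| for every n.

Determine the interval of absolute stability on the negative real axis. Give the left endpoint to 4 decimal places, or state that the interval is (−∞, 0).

(-7.2222, 0).

On y'=λy, z=hλ:
  k1=λy_n ⇒ h·k1=z·y_n;  k2=λ(1+3/5z)y_n ⇒ h·k2=z(1+3/5z)y_n
  y_{n+1}/y_n = 1 + 10/13z + 3/13z(1+3/5z) = 1 + z + 9/65z²
  ⇒ R(z) = 1 + z + 9/65z².

Find x<0 with |R(x)|<1.
x=-1.06: |R|=0.0956
R=1: x+9/65x²=0 ⇒ x=−65/9=-7.2222; min R=1−1/(4·9/65)=-0.8056>−1
Confirm numerically:
  x=-7.195: |R|=0.97288 <1
  x=-5.438: |R|=0.34344 <1
  x=-4.621: |R|=0.66434 <1
  x=-3.652: |R|=0.80532 <1
  x=-7.548: |R|=1.34047 >1
  x=-7.513: |R|=1.30248 >1
  x=-7.321: |R|=1.10013 >1
Interval (-7.2222, 0).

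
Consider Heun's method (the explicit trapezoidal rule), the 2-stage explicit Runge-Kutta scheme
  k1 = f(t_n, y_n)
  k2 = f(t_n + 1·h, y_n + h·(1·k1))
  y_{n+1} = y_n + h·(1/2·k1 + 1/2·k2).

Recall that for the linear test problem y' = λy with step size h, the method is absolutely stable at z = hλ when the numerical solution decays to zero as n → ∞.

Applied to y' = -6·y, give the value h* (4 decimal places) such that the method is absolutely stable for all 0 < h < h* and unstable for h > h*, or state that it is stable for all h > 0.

(-2.0000,0); λ=-6 ⇒ h* = 0.3333.

With y'=λy (z=hλ):
  order 2, 2-stage ⇒ R(z)=1+z+z^2/2
  (e.g. R(-0.69)=0.54805, |R|=0.54805)

Solve |R(x)|<1 on ℝ⁻.
x=-0.69: |R|=0.5481
|R(-2.29)|=1.3321 |R(-1.45)|=0.6013 |R(-1.42)|=0.5882
Bisect:
  x_lo=-2.3026 |R|=1.3484  x_hi=-0.1303 |R|=0.8782
  mid=-1.21647 |R|=0.52343 →hi
  mid=-1.75955 |R|=0.78846 →hi
  mid=-2.03109 |R|=1.03158 →lo
  mid=-1.89532 |R|=0.90080 →hi
  mid=-1.96321 |R|=0.96388 →hi
  mid=-1.99715 |R|=0.99715 →hi
  mid=-2.01412 |R|=1.01422 →lo
  mid=-2.00564 |R|=1.00565 →lo
  mid=-2.00139 |R|=1.00139 →lo
  mid=-1.99927 |R|=0.99927 →hi
  ...
  [-2.00007,-1.99993] ⇒ x*=-2.0000
So |R|<1 on (-2.0000, 0).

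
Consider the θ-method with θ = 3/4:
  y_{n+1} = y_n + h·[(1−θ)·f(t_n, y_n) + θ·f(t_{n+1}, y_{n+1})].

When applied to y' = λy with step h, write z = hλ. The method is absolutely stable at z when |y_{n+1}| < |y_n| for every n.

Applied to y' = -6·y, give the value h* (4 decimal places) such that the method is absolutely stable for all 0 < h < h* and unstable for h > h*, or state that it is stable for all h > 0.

With y'=λy (z=hλ):
  y_{n+1} = y_n + z·[1/4·y_n + 3/4·y_{n+1}] ⇒ (1 − 3/4z)y_{n+1} = (1 + 1/4z)y_n
  R(z) = (1 + 1/4z)/(1 − 3/4z).

Find x<0 with |R(x)|<1.
x=-1.61: |R|=0.2707
x=-2: |R|=0.2000
x=-10: |R|=0.1765
x=-100: |R|=0.3158
θ=3/4≥1/2 ⇒ |1+1/4x|<|1−3/4x| ∀x<0 ⇒ unbounded interval.

unbounded; (−∞, 0). Any h>0 works for λ=-6.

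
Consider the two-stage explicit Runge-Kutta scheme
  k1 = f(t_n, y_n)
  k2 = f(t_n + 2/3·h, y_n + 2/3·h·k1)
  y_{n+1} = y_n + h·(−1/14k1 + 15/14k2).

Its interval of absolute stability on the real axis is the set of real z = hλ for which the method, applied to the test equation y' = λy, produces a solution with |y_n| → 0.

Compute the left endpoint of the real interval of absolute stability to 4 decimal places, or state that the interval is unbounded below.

With y'=λy (z=hλ):
  k1=λy_n ⇒ h·k1=z·y_n;  k2=λ(1+2/3z)y_n ⇒ h·k2=z(1+2/3z)y_n
  y_{n+1}/y_n = 1 − 1/14z + 15/14z(1+2/3z) = 1 + z + 5/7z²
  Hence R(z) = 1 + z + 5/7z².

Boundary: |R(x)|=1, x<0.
x=-0.49: |R|=0.6815
R=1: x+5/7x²=0 ⇒ x=−7/5=-1.4000; min R=1−1/(4·5/7)=0.6500>−1
Confirm numerically:
  x=-1.158: |R|=0.79983 <1
  x=-1.007: |R|=0.71732 <1
  x=-0.704: |R|=0.65001 <1
  x=-0.583: |R|=0.65978 <1
  x=-1.644: |R|=1.28653 >1
  x=-1.604: |R|=1.23373 >1
  x=-1.496: |R|=1.10258 >1
Interval (-1.4000, 0).

z* = -1.4000.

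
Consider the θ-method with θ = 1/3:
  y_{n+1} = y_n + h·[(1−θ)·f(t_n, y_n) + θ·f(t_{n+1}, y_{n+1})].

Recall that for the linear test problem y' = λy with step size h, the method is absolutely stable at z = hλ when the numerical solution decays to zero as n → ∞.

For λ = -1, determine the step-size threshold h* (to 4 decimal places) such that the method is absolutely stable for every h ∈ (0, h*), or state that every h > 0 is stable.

With y'=λy (z=hλ):
  y_{n+1} = y_n + z·[2/3·y_n + 1/3·y_{n+1}] ⇒ (1 − 1/3z)y_{n+1} = (1 + 2/3z)y_n
  so R(z) = (1 + 2/3z)/(1 − 1/3z).

Solve |R(x)|<1 on ℝ⁻.
x=-1.45: |R|=0.0225
R=−1: 1+2/3x = −1+1/3x ⇒ -1/3x=2 ⇒ x=2/(-1/3)=-6.0000
Confirm numerically:
  x=-5.654: |R|=0.96002 <1
  x=-4.185: |R|=0.74739 <1
  x=-2.653: |R|=0.40792 <1
  x=-6.434: |R|=1.04600 >1
  x=-6.118: |R|=1.01294 >1
So |R|<1 on (-6.0000, 0).

(-6.0000,0); λ=-1 ⇒ h* = (6)/1 = 6.0000.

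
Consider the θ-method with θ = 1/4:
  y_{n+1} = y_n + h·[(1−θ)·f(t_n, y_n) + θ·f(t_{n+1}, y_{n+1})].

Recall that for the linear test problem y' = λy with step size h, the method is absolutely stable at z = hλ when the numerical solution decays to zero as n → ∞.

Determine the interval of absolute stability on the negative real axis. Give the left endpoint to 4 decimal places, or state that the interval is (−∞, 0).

(-4.0000, 0).

On y'=λy, z=hλ:
  y_{n+1} = y_n + z·[3/4·y_n + 1/4·y_{n+1}] ⇒ (1 − 1/4z)y_{n+1} = (1 + 3/4z)y_n
  R(z) = (1 + 3/4z)/(1 − 1/4z).

Need |R(x)|<1, x<0.
x=-0.76: |R|=0.3613
R=−1: 1+3/4x = −1+1/4x ⇒ -1/2x=2 ⇒ x=2/(-1/2)=-4.0000
Confirm numerically:
  x=-3.361: |R|=0.82638 <1
  x=-1.917: |R|=0.29593 <1
  x=-1.669: |R|=0.17763 <1
  x=-4.560: |R|=1.13084 >1
  x=-4.514: |R|=1.12074 >1
Interval (-4.0000, 0).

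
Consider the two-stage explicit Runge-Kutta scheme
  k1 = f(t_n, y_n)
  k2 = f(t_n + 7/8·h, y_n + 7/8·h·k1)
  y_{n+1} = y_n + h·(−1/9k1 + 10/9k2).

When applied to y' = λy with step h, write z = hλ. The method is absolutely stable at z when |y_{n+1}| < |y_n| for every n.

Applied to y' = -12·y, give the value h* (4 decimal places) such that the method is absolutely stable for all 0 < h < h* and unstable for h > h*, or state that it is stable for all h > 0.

(-1.0286,0); λ=-12 ⇒ h* = (36/35)/12 = 0.0857.

With y'=λy (z=hλ):
  k1=λy_n ⇒ h·k1=z·y_n;  k2=λ(1+7/8z)y_n ⇒ h·k2=z(1+7/8z)y_n
  y_{n+1}/y_n = 1 − 1/9z + 10/9z(1+7/8z) = 1 + z + 35/36z²
  R(z) = 1 + z + 35/36z².

Need |R(x)|<1, x<0.
x=-1.15: |R|=1.1358
R=1: x+35/36x²=0 ⇒ x=−36/35=-1.0286; min R=1−1/(4·35/36)=0.7429>−1
Confirm numerically:
  x=-0.893: |R|=0.88230 <1
  x=-0.676: |R|=0.76828 <1
  x=-0.537: |R|=0.74336 <1
  x=-1.398: |R|=1.50211 >1
  x=-1.266: |R|=1.29223 >1
  x=-1.261: |R|=1.28495 >1
Interval (-1.0286, 0).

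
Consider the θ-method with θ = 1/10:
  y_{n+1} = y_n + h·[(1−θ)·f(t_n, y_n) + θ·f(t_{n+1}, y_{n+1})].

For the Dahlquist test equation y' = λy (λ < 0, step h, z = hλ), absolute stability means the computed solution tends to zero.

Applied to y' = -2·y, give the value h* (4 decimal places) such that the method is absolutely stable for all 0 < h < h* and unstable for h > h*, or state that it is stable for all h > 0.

Test eqn y'=λy, z=hλ:
  y_{n+1} = y_n + z·[9/10·y_n + 1/10·y_{n+1}] ⇒ (1 − 1/10z)y_{n+1} = (1 + 9/10z)y_n
  R(z) = (1 + 9/10z)/(1 − 1/10z).

Boundary: |R(x)|=1, x<0.
x=-1.37: |R|=0.2049
R=−1: 1+9/10x = −1+1/10x ⇒ -4/5x=2 ⇒ x=2/(-4/5)=-2.5000
Confirm numerically:
  x=-1.894: |R|=0.59240 <1
  x=-1.781: |R|=0.51176 <1
  x=-1.722: |R|=0.46903 <1
  x=-2.941: |R|=1.27262 >1
  x=-2.836: |R|=1.20941 >1
  x=-2.656: |R|=1.09861 >1
So |R|<1 on (-2.5000, 0).

(-2.5000,0); λ=-2 ⇒ h* = (5/2)/2 = 1.2500.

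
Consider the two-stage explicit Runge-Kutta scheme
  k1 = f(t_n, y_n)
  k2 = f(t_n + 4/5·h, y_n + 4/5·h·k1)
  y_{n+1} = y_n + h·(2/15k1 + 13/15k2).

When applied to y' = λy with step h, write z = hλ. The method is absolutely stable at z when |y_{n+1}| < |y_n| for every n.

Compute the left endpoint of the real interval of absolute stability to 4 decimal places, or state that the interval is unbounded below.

z* = -1.4423.

On y'=λy, z=hλ:
  k1=λy_n ⇒ h·k1=z·y_n;  k2=λ(1+4/5z)y_n ⇒ h·k2=z(1+4/5z)y_n
  y_{n+1}/y_n = 1 + 2/15z + 13/15z(1+4/5z) = 1 + z + 52/75z²
  so R(z) = 1 + z + 52/75z².

Find x<0 with |R(x)|<1.
x=-1.36: |R|=0.9224
R=1: x+52/75x²=0 ⇒ x=−75/52=-1.4423; min R=1−1/(4·52/75)=0.6394>−1
Confirm numerically:
  x=-1.356: |R|=0.91886 <1
  x=-1.076: |R|=0.72672 <1
  x=-0.676: |R|=0.64084 <1
  x=-0.641: |R|=0.64388 <1
  x=-1.905: |R|=1.61112 >1
  x=-1.782: |R|=1.41970 >1
  x=-1.636: |R|=1.21970 >1
Stable set (-1.4423, 0).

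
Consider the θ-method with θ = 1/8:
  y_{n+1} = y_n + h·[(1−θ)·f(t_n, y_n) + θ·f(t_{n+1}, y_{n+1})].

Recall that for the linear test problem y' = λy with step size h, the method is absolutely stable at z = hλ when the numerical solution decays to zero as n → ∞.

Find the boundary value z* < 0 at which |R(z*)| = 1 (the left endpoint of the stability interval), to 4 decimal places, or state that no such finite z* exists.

Test eqn y'=λy, z=hλ:
  y_{n+1} = y_n + z·[7/8·y_n + 1/8·y_{n+1}] ⇒ (1 − 1/8z)y_{n+1} = (1 + 7/8z)y_n
  R(z) = (1 + 7/8z)/(1 − 1/8z).

Boundary: |R(x)|=1, x<0.
x=-1.01: |R|=0.1032
R=−1: 1+7/8x = −1+1/8x ⇒ -3/4x=2 ⇒ x=2/(-3/4)=-2.6667
Confirm numerically:
  x=-2.336: |R|=0.80805 <1
  x=-2.234: |R|=0.74634 <1
  x=-1.967: |R|=0.57881 <1
  x=-3.239: |R|=1.30554 >1
  x=-2.965: |R|=1.16325 >1
  x=-2.871: |R|=1.11278 >1
So |R|<1 on (-2.6667, 0).

left endpoint -2.6667.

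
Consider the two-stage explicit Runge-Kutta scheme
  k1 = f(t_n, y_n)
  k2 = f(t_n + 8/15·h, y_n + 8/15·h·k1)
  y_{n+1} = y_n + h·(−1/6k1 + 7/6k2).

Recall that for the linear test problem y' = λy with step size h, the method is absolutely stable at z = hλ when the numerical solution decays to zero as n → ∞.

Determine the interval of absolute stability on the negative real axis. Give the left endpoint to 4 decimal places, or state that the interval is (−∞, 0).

With y'=λy (z=hλ):
  k1=λy_n ⇒ h·k1=z·y_n;  k2=λ(1+8/15z)y_n ⇒ h·k2=z(1+8/15z)y_n
  y_{n+1}/y_n = 1 − 1/6z + 7/6z(1+8/15z) = 1 + z + 28/45z²
  R(z) = 1 + z + 28/45z².

Find x<0 with |R(x)|<1.
x=-1.11: |R|=0.6566
R=1: x+28/45x²=0 ⇒ x=−45/28=-1.6071; min R=1−1/(4·28/45)=0.5982>−1
Confirm numerically:
  x=-0.947: |R|=0.61101 <1
  x=-0.880: |R|=0.60185 <1
  x=-0.800: |R|=0.59822 <1
  x=-0.674: |R|=0.60866 <1
  x=-1.700: |R|=1.09822 >1
  x=-1.694: |R|=1.09155 >1
So |R|<1 on (-1.6071, 0).

(-1.6071, 0).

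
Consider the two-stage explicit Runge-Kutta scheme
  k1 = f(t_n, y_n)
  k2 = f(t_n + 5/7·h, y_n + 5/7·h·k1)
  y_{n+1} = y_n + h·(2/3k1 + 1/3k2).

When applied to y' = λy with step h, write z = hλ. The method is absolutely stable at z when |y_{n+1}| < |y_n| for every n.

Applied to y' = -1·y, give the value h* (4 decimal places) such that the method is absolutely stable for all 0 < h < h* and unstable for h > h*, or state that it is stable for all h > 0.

Set f=λy, z=hλ:
  k1=λy_n ⇒ h·k1=z·y_n;  k2=λ(1+5/7z)y_n ⇒ h·k2=z(1+5/7z)y_n
  y_{n+1}/y_n = 1 + 2/3z + 1/3z(1+5/7z) = 1 + z + 5/21z²
  ⇒ R(z) = 1 + z + 5/21z².

Solve |R(x)|<1 on ℝ⁻.
x=-0.67: |R|=0.4369
R=1: x+5/21x²=0 ⇒ x=−21/5=-4.2000; min R=1−1/(4·5/21)=-0.0500>−1
Confirm numerically:
  x=-4.036: |R|=0.84240 <1
  x=-4.005: |R|=0.81405 <1
  x=-2.824: |R|=0.07480 <1
  x=-2.192: |R|=0.04798 <1
  x=-4.763: |R|=1.63847 >1
  x=-4.723: |R|=1.58813 >1
  x=-4.597: |R|=1.43453 >1
Interval (-4.2000, 0).

(-4.2000,0); λ=-1 ⇒ h* = (21/5)/1 = 4.2000.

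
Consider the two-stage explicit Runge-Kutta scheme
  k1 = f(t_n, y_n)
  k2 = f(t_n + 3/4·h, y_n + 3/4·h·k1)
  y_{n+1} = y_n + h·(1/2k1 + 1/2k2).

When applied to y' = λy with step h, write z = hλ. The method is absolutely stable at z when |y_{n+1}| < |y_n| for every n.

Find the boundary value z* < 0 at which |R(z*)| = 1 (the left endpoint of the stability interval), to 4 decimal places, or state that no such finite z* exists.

Set f=λy, z=hλ:
  k1=λy_n ⇒ h·k1=z·y_n;  k2=λ(1+3/4z)y_n ⇒ h·k2=z(1+3/4z)y_n
  y_{n+1}/y_n = 1 + 1/2z + 1/2z(1+3/4z) = 1 + z + 3/8z²
  ⇒ R(z) = 1 + z + 3/8z².

Need |R(x)|<1, x<0.
x=-0.68: |R|=0.4934
R=1: x+3/8x²=0 ⇒ x=−8/3=-2.6667; min R=1−1/(4·3/8)=0.3333>−1
Confirm numerically:
  x=-2.447: |R|=0.79843 <1
  x=-2.200: |R|=0.61500 <1
  x=-2.045: |R|=0.52326 <1
  x=-3.023: |R|=1.40395 >1
  x=-3.018: |R|=1.39762 >1
  x=-2.838: |R|=1.18234 >1
Interval (-2.6667, 0).

left endpoint -2.6667.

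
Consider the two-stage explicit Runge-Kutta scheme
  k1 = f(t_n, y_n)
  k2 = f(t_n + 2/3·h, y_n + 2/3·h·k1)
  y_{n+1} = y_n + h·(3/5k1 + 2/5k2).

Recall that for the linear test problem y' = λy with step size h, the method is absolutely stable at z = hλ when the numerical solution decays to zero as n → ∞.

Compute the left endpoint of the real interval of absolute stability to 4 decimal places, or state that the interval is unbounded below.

Test eqn y'=λy, z=hλ:
  k1=λy_n ⇒ h·k1=z·y_n;  k2=λ(1+2/3z)y_n ⇒ h·k2=z(1+2/3z)y_n
  y_{n+1}/y_n = 1 + 3/5z + 2/5z(1+2/3z) = 1 + z + 4/15z²
  R(z) = 1 + z + 4/15z².

Solve |R(x)|<1 on ℝ⁻.
x=-0.31: |R|=0.7156
R=1: x+4/15x²=0 ⇒ x=−15/4=-3.7500; min R=1−1/(4·4/15)=0.0625>−1
Confirm numerically:
  x=-3.430: |R|=0.70731 <1
  x=-2.762: |R|=0.27231 <1
  x=-2.359: |R|=0.12497 <1
  x=-4.045: |R|=1.31821 >1
  x=-4.019: |R|=1.28830 >1
Stable set (-3.7500, 0).

left endpoint -3.7500.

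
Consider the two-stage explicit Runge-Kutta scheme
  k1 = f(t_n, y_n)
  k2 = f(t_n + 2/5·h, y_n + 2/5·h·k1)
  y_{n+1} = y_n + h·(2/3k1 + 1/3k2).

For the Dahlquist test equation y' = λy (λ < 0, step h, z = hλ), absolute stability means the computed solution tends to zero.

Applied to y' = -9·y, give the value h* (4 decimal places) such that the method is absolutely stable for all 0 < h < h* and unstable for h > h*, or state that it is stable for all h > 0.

Test eqn y'=λy, z=hλ:
  k1=λy_n ⇒ h·k1=z·y_n;  k2=λ(1+2/5z)y_n ⇒ h·k2=z(1+2/5z)y_n
  y_{n+1}/y_n = 1 + 2/3z + 1/3z(1+2/5z) = 1 + z + 2/15z²
  ⇒ R(z) = 1 + z + 2/15z².

Solve |R(x)|<1 on ℝ⁻.
x=-1.23: |R|=0.0283
R=1: x+2/15x²=0 ⇒ x=−15/2=-7.5000; min R=1−1/(4·2/15)=-0.8750>−1
Confirm numerically:
  x=-6.907: |R|=0.45389 <1
  x=-5.191: |R|=0.59814 <1
  x=-4.989: |R|=0.67032 <1
  x=-7.708: |R|=1.21377 >1
  x=-7.629: |R|=1.13122 >1
So |R|<1 on (-7.5000, 0).

(-7.5000,0); λ=-9 ⇒ h* = (15/2)/9 = 0.8333.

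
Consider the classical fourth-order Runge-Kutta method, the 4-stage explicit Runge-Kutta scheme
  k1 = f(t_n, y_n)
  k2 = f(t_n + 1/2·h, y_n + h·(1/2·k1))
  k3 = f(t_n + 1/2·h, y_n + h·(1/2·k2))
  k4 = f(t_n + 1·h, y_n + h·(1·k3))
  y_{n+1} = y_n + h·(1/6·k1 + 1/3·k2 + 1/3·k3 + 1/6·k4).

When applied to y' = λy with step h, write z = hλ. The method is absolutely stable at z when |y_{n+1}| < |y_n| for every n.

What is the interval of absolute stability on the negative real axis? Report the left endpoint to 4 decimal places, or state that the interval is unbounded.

z∈(-2.7853,0).

On y'=λy, z=hλ:
  order 4, 4-stage ⇒ R(z)=1+z+z^2/2+z^3/6+z^4/24
  (e.g. R(-1.44)=0.27830, |R|=0.27830)

Need |R(x)|<1, x<0.
x=-1.44: |R|=0.2783
|R(-1.92)|=0.3098 |R(-0.69)|=0.5027 |R(-0.54)|=0.5831
Bisect:
  x_lo=-3.3753 |R|=2.3201  x_hi=-0.1587 |R|=0.8532
  mid=-1.76700 |R|=0.28083 →hi
  mid=-2.57114 |R|=0.72230 →hi
  mid=-2.97321 |R|=1.32232 →lo
  mid=-2.77218 |R|=0.98041 →hi
  mid=-2.87270 |R|=1.13998 →lo
  mid=-2.82244 |R|=1.05746 →lo
  mid=-2.79731 |R|=1.01827 →lo
  ...
  [-2.78533,-2.78514] ⇒ x*=-2.7853
Stable set (-2.7853, 0).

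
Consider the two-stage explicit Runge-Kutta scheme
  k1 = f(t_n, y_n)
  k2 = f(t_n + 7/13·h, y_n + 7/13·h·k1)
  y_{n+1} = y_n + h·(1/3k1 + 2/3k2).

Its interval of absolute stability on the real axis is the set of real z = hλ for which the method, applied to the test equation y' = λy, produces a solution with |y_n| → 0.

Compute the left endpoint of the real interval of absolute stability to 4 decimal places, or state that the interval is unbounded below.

Test eqn y'=λy, z=hλ:
  k1=λy_n ⇒ h·k1=z·y_n;  k2=λ(1+7/13z)y_n ⇒ h·k2=z(1+7/13z)y_n
  y_{n+1}/y_n = 1 + 1/3z + 2/3z(1+7/13z) = 1 + z + 14/39z²
  so R(z) = 1 + z + 14/39z².

Solve |R(x)|<1 on ℝ⁻.
x=-0.44: |R|=0.6295
R=1: x+14/39x²=0 ⇒ x=−39/14=-2.7857; min R=1−1/(4·14/39)=0.3036>−1
Confirm numerically:
  x=-2.729: |R|=0.94444 <1
  x=-2.690: |R|=0.90757 <1
  x=-2.319: |R|=0.61148 <1
  x=-1.193: |R|=0.31791 <1
  x=-3.194: |R|=1.46813 >1
  x=-3.033: |R|=1.26924 >1
  x=-2.981: |R|=1.20898 >1
Interval (-2.7857, 0).

left endpoint -2.7857.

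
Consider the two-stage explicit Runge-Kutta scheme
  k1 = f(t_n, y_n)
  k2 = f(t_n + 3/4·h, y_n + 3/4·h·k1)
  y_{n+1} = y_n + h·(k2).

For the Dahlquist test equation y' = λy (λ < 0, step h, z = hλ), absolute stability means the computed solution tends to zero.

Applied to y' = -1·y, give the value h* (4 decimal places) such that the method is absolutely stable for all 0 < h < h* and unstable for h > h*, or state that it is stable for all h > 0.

With y'=λy (z=hλ):
  k1=λy_n ⇒ h·k1=z·y_n;  k2=λ(1+3/4z)y_n ⇒ h·k2=z(1+3/4z)y_n
  y_{n+1}/y_n = 1 + z(1+3/4z) = 1 + z + 3/4z²
  Hence R(z) = 1 + z + 3/4z².

Solve |R(x)|<1 on ℝ⁻.
x=-1.04: |R|=0.7712
R=1: x+3/4x²=0 ⇒ x=−4/3=-1.3333; min R=1−1/(4·3/4)=0.6667>−1
Confirm numerically:
  x=-1.303: |R|=0.97036 <1
  x=-1.198: |R|=0.87840 <1
  x=-0.669: |R|=0.66667 <1
  x=-0.564: |R|=0.67457 <1
  x=-1.912: |R|=1.82981 >1
  x=-1.862: |R|=1.73828 >1
  x=-1.513: |R|=1.20388 >1
Interval (-1.3333, 0).

(-1.3333,0); λ=-1 ⇒ h* = (4/3)/1 = 1.3333.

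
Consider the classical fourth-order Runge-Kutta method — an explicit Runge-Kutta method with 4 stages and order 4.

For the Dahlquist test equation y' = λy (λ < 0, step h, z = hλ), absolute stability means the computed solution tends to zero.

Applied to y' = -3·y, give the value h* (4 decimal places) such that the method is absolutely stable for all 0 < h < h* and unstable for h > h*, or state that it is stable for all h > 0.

On y'=λy, z=hλ:
  order 4, 4-stage ⇒ R(z)=1+z+z^2/2+z^3/6+z^4/24
  (e.g. R(-0.86)=0.42658, |R|=0.42658)

Solve |R(x)|<1 on ℝ⁻.
x=-0.86: |R|=0.4266
|R(-2.21)|=0.4270 |R(-2.01)|=0.3367 |R(-0.98)|=0.3818
Bisect:
  x_lo=-3.5167 |R|=2.7909  x_hi=-0.3472 |R|=0.7067
  mid=-1.93193 |R|=0.31291 →hi
  mid=-2.72429 |R|=0.91186 →hi
  mid=-3.12048 |R|=1.63469 →lo
  mid=-2.92238 |R|=1.22714 →lo
  mid=-2.82334 |R|=1.05889 →lo
  mid=-2.77382 |R|=0.98283 →hi
  mid=-2.79858 |R|=1.02021 →lo
  mid=-2.78620 |R|=1.00136 →lo
  mid=-2.78001 |R|=0.99206 →hi
  mid=-2.78310 |R|=0.99670 →hi
  ...
  [-2.78542,-2.78523] ⇒ x*=-2.7853
So |R|<1 on (-2.7853, 0).

(-2.7853,0); λ=-3 ⇒ h* = 0.9284.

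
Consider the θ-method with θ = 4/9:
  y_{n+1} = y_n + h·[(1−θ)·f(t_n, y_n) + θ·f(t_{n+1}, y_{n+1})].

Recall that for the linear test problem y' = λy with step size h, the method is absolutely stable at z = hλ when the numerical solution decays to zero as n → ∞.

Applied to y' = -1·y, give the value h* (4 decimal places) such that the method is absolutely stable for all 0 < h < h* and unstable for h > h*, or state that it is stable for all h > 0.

With y'=λy (z=hλ):
  y_{n+1} = y_n + z·[5/9·y_n + 4/9·y_{n+1}] ⇒ (1 − 4/9z)y_{n+1} = (1 + 5/9z)y_n
  so R(z) = (1 + 5/9z)/(1 − 4/9z).

Boundary: |R(x)|=1, x<0.
x=-1.52: |R|=0.0928
R=−1: 1+5/9x = −1+4/9x ⇒ -1/9x=2 ⇒ x=2/(-1/9)=-18.0000
Confirm numerically:
  x=-16.744: |R|=0.98347 <1
  x=-16.488: |R|=0.97983 <1
  x=-14.291: |R|=0.94394 <1
  x=-18.385: |R|=1.00466 >1
  x=-18.382: |R|=1.00463 >1
  x=-18.311: |R|=1.00378 >1
So |R|<1 on (-18.0000, 0).

(-18.0000,0); λ=-1 ⇒ h* = (18)/1 = 18.0000.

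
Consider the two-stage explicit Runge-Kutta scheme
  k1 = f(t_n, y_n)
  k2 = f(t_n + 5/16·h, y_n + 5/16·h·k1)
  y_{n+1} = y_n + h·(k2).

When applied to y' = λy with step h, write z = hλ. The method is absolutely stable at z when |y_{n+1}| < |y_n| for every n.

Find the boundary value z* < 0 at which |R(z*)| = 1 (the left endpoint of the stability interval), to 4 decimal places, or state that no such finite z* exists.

On y'=λy, z=hλ:
  k1=λy_n ⇒ h·k1=z·y_n;  k2=λ(1+5/16z)y_n ⇒ h·k2=z(1+5/16z)y_n
  y_{n+1}/y_n = 1 + z(1+5/16z) = 1 + z + 5/16z²
  Hence R(z) = 1 + z + 5/16z².

Find x<0 with |R(x)|<1.
x=-0.69: |R|=0.4588
R=1: x+5/16x²=0 ⇒ x=−16/5=-3.2000; min R=1−1/(4·5/16)=0.2000>−1
Confirm numerically:
  x=-2.647: |R|=0.54257 <1
  x=-2.595: |R|=0.50938 <1
  x=-2.256: |R|=0.33448 <1
  x=-1.449: |R|=0.20713 <1
  x=-3.633: |R|=1.49159 >1
  x=-3.515: |R|=1.34601 >1
  x=-3.419: |R|=1.23399 >1
Stable set (-3.2000, 0).

left endpoint -3.2000.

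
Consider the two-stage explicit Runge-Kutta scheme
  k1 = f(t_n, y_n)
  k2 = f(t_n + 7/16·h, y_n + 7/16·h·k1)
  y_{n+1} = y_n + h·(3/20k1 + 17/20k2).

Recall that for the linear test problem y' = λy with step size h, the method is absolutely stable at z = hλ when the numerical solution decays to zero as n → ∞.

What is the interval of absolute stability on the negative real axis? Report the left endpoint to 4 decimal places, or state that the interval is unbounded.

Test eqn y'=λy, z=hλ:
  k1=λy_n ⇒ h·k1=z·y_n;  k2=λ(1+7/16z)y_n ⇒ h·k2=z(1+7/16z)y_n
  y_{n+1}/y_n = 1 + 3/20z + 17/20z(1+7/16z) = 1 + z + 119/320z²
  R(z) = 1 + z + 119/320z².

Solve |R(x)|<1 on ℝ⁻.
x=-1.8: |R|=0.4049
R=1: x+119/320x²=0 ⇒ x=−320/119=-2.6891; min R=1−1/(4·119/320)=0.3277>−1
Confirm numerically:
  x=-2.636: |R|=0.94797 <1
  x=-2.293: |R|=0.66226 <1
  x=-2.190: |R|=0.59355 <1
  x=-1.749: |R|=0.38857 <1
  x=-3.243: |R|=1.66803 >1
  x=-3.008: |R|=1.35675 >1
  x=-2.840: |R|=1.15939 >1
Stable set (-2.6891, 0).

(-2.6891, 0).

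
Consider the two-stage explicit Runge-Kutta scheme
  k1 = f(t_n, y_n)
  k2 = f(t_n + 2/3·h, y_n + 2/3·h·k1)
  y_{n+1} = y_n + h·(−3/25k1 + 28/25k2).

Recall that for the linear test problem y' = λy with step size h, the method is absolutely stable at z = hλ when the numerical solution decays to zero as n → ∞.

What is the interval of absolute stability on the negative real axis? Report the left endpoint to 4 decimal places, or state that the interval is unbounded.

Set f=λy, z=hλ:
  k1=λy_n ⇒ h·k1=z·y_n;  k2=λ(1+2/3z)y_n ⇒ h·k2=z(1+2/3z)y_n
  y_{n+1}/y_n = 1 − 3/25z + 28/25z(1+2/3z) = 1 + z + 56/75z²
  R(z) = 1 + z + 56/75z².

Boundary: |R(x)|=1, x<0.
x=-0.81: |R|=0.6799
R=1: x+56/75x²=0 ⇒ x=−75/56=-1.3393; min R=1−1/(4·56/75)=0.6652>−1
Confirm numerically:
  x=-1.312: |R|=0.97327 <1
  x=-1.291: |R|=0.95346 <1
  x=-1.089: |R|=0.79649 <1
  x=-0.825: |R|=0.68320 <1
  x=-1.658: |R|=1.39456 >1
  x=-1.447: |R|=1.11638 >1
Stable set (-1.3393, 0).

z∈(-1.3393,0).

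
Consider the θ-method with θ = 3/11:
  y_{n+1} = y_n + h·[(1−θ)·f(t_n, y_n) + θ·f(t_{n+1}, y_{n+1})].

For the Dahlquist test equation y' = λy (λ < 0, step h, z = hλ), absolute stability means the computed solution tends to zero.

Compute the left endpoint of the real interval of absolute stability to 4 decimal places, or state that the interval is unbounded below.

z* = -4.4000.

With y'=λy (z=hλ):
  y_{n+1} = y_n + z·[8/11·y_n + 3/11·y_{n+1}] ⇒ (1 − 3/11z)y_{n+1} = (1 + 8/11z)y_n
  Hence R(z) = (1 + 8/11z)/(1 − 3/11z).

Solve |R(x)|<1 on ℝ⁻.
x=-0.3: |R|=0.7227
R=−1: 1+8/11x = −1+3/11x ⇒ -5/11x=2 ⇒ x=2/(-5/11)=-4.4000
Confirm numerically:
  x=-3.958: |R|=0.90338 <1
  x=-3.723: |R|=0.84731 <1
  x=-2.216: |R|=0.38123 <1
  x=-1.974: |R|=0.28318 <1
  x=-4.678: |R|=1.05552 >1
  x=-4.486: |R|=1.01758 >1
Stable set (-4.4000, 0).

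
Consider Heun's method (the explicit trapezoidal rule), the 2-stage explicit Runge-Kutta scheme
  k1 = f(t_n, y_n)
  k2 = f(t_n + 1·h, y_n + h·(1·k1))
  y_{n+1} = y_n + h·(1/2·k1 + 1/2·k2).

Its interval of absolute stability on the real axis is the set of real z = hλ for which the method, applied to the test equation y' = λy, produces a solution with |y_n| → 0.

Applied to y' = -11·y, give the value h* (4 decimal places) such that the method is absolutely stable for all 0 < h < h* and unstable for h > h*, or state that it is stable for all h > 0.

(-2.0000,0); λ=-11 ⇒ h* = 0.1818.

With y'=λy (z=hλ):
  order 2, 2-stage ⇒ R(z)=1+z+z^2/2
  (e.g. R(-1.78)=0.80420, |R|=0.80420)

Need |R(x)|<1, x<0.
x=-1.78: |R|=0.8042
|R(-1.63)|=0.6985 |R(-0.69)|=0.5481 |R(-0.51)|=0.6200
Bisect:
  x_lo=-2.6735 |R|=1.9004  x_hi=-0.3227 |R|=0.7294
  mid=-1.49811 |R|=0.62406 →hi
  mid=-2.08583 |R|=1.08951 →lo
  mid=-1.79197 |R|=0.81361 →hi
  mid=-1.93890 |R|=0.94076 →hi
  mid=-2.01236 |R|=1.01244 →lo
  mid=-1.97563 |R|=0.97593 →hi
  mid=-1.99400 |R|=0.99401 →hi
  mid=-2.00318 |R|=1.00318 →lo
  ...
  [-2.00002,-1.99988] ⇒ x*=-2.0000
So |R|<1 on (-2.0000, 0).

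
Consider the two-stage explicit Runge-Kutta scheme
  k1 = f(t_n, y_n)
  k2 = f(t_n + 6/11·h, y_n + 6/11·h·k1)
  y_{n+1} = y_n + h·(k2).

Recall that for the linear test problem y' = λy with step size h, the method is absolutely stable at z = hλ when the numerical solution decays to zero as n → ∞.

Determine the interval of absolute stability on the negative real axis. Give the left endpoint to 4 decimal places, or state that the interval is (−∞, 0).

z∈(-1.8333,0).

With y'=λy (z=hλ):
  k1=λy_n ⇒ h·k1=z·y_n;  k2=λ(1+6/11z)y_n ⇒ h·k2=z(1+6/11z)y_n
  y_{n+1}/y_n = 1 + z(1+6/11z) = 1 + z + 6/11z²
  Hence R(z) = 1 + z + 6/11z².

Solve |R(x)|<1 on ℝ⁻.
x=-1.45: |R|=0.6968
R=1: x+6/11x²=0 ⇒ x=−11/6=-1.8333; min R=1−1/(4·6/11)=0.5417>−1
Confirm numerically:
  x=-1.484: |R|=0.71723 <1
  x=-1.400: |R|=0.66909 <1
  x=-0.844: |R|=0.54455 <1
  x=-2.045: |R|=1.23610 >1
  x=-1.931: |R|=1.10287 >1
So |R|<1 on (-1.8333, 0).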